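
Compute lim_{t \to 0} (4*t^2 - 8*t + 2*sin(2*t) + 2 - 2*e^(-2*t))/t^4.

-4/3

Substitution gives 0/0 (the numerator vanishes to order 4).
Expand each term to order t^4: the coefficient of t^4 in 2·sin(2t) is 0 and in -2·e^(-2t) is -4/3.
Lower-order terms cancel with the polynomial part, so the numerator is (-4/3)·t^4 + o(t^4), and the limit is (-4/3)/(1) = -4/3.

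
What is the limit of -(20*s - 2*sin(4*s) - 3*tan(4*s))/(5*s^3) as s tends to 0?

128/15

Substitution gives 0/0 (the numerator vanishes to order 3).
Expand each term to order s^3: the coefficient of s^3 in -3·tan(4s) is -64 and in -2·sin(4s) is 64/3.
Lower-order terms cancel with the polynomial part, so the numerator is (-128/3)·s^3 + o(s^3), and the limit is (-128/3)/(-5) = 128/15.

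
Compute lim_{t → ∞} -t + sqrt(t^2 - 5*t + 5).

An ∞ − ∞ form. Rationalising with the conjugate, the difference becomes (-5t + 5) / (√(t^2 - 5*t + 5) + t).
For large t the denominator behaves like 2·t, so the quotient tends to -5/2 = -5/2.

-5/2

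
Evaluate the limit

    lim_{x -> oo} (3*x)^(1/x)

1

Base → ∞ and exponent → 0: an ∞^0 form.
Take logs: (1/x)·ln(3·x^1) = (ln 3 + 1·ln x)/x → 0.
So the limit is e^0 = 1.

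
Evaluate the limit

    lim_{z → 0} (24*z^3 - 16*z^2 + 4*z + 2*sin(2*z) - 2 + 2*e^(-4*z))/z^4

Substitution gives 0/0; apply L'Hôpital's rule 4 times.
After differentiating numerator and denominator 4 times the quotient is (32*sin(2*z) + 512*e^(-4*z))/(24); at z = 0 this is 64/3.

64/3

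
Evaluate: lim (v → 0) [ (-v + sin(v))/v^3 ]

-1/6

Direct substitution gives 0/0.
Apply L'Hôpital: lim (cos(v) - 1)/(3*v^2), still 0/0.
Apply L'Hôpital: lim (-sin(v))/(6*v), still 0/0.
After 3 applications of L'Hôpital's rule the quotient is (-cos(v))/(6); substituting v = 0 gives -1/6.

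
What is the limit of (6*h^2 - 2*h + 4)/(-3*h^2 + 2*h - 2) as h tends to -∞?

Numerator and denominator both have degree 2.
Dividing every term by h^2, all lower-order terms vanish and the limit is the ratio of leading coefficients, 6/(-3) = -2.

-2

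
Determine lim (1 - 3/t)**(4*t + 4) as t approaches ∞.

e^(-12)

Let L be the limit and take ln: ln L = lim (4t + 4)·ln(1 - 3/t) = lim (4t + 4)·(-3/t + O(1/t²)) = -12.
Hence L = e^(-12).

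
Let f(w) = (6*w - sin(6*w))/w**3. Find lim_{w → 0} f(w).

36

Direct substitution gives 0/0.
Apply L'Hôpital: lim (6 - 6*cos(6*w))/(3*w^2), still 0/0.
Apply L'Hôpital: lim (36*sin(6*w))/(6*w), still 0/0.
After 3 applications of L'Hôpital's rule the quotient is (216*cos(6*w))/(6); substituting w = 0 gives 36.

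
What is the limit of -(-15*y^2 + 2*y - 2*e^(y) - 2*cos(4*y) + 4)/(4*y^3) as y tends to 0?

1/12

Substitution gives 0/0; apply L'Hôpital's rule 3 times.
After differentiating numerator and denominator 3 times the quotient is (-2*e^(y) - 128*sin(4*y))/(-24); at y = 0 this is 1/12.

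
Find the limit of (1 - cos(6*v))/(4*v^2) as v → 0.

Substitution gives 0/0.
Use (1 − cos u)/u² → 1/2 with u = 6v: the limit is 6²/(2·4) = 9/2.

9/2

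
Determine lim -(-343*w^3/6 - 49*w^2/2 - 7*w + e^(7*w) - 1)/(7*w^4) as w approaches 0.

-343/24

Direct substitution gives 0/0.
Apply L'Hôpital: lim (-343*w^2/2 - 49*w + 7*e^(7*w) - 7)/(-28*w^3), still 0/0.
Apply L'Hôpital: lim (-343*w + 49*e^(7*w) - 49)/(-84*w^2), still 0/0.
Apply L'Hôpital: lim (343*e^(7*w) - 343)/(-168*w), still 0/0.
After 4 applications of L'Hôpital's rule the quotient is (2401*e^(7*w))/(-168); substituting w = 0 gives -343/24.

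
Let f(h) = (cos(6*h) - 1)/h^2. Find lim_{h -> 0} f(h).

-18

Direct substitution gives 0/0.
Apply L'Hôpital: lim (-6*sin(6*h))/(2*h), still 0/0.
After 2 applications of L'Hôpital's rule the quotient is (-36*cos(6*h))/(2); substituting h = 0 gives -18.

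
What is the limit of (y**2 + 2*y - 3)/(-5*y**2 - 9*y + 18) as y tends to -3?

-4/21

At y = -3 both the top and bottom vanish — a removable singularity. Factoring out (y + 3) from each leaves (y - 1)/(6 - 5*y), which at y = -3 equals -4/21.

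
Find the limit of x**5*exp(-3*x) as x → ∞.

0

Write as x^5/e^{3x}, an ∞/∞ form.
Exponential growth dominates any polynomial, so repeated L'Hôpital (or the standard result) gives 0.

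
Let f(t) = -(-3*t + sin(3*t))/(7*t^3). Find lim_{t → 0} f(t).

9/14

Direct substitution gives 0/0.
Apply L'Hôpital: lim (3*cos(3*t) - 3)/(-21*t^2), still 0/0.
Apply L'Hôpital: lim (-9*sin(3*t))/(-42*t), still 0/0.
After 3 applications of L'Hôpital's rule the quotient is (-27*cos(3*t))/(-42); substituting t = 0 gives 9/14.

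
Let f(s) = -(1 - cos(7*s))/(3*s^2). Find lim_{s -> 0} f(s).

-49/6

Substitution gives 0/0.
Use (1 − cos u)/u² → 1/2 with u = 7s: the limit is 7²/(2·(-3)) = -49/6.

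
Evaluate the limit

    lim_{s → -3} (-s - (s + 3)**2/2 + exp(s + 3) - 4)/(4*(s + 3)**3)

Direct substitution gives 0/0.
Apply L'Hôpital: lim (-s + e^(s + 3) - 4)/(12*(s + 3)^2), still 0/0.
Apply L'Hôpital: lim (e^(s + 3) - 1)/(24*s + 72), still 0/0.
After 3 applications of L'Hôpital's rule the quotient is (e^(s + 3))/(24); substituting s = -3 gives 1/24.

1/24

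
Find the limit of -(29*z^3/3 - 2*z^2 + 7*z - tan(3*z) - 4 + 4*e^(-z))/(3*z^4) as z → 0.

Substitution gives 0/0; apply L'Hôpital's rule 4 times.
After differentiating numerator and denominator 4 times the quotient is (-1944*tan(3*z)^5 - 3240*tan(3*z)^3 - 1296*tan(3*z) + 4*e^(-z))/(-72); at z = 0 this is -1/18.

-1/18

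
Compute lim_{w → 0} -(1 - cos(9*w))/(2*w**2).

-81/4

Substitution gives 0/0.
Use (1 − cos u)/u² → 1/2 with u = 9w: the limit is 9²/(2·(-2)) = -81/4.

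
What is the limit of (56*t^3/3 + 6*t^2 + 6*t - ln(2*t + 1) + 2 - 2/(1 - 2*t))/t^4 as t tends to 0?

Substitution gives 0/0; apply L'Hôpital's rule 4 times.
After differentiating numerator and denominator 4 times the quotient is (96/(2*t + 1)^4 + 768/(2*t - 1)^5)/(24); at t = 0 this is -28.

-28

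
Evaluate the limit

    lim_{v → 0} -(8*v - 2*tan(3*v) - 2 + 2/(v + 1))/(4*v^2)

Substitution gives 0/0 (the numerator vanishes to order 2).
Expand each term to order v^2: the coefficient of v^2 in 2·1/(1 + v) is 2 and in -2·tan(3v) is 0.
Lower-order terms cancel with the polynomial part, so the numerator is (2)·v^2 + o(v^2), and the limit is (2)/(-4) = -1/2.

-1/2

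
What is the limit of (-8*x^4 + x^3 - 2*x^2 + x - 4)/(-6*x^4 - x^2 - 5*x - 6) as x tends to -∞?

4/3

Numerator and denominator both have degree 4.
Dividing every term by x^4, all lower-order terms vanish and the limit is the ratio of leading coefficients, -8/(-6) = 4/3.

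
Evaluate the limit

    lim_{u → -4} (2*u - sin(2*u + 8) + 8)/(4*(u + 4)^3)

1/3

Direct substitution gives 0/0.
Apply L'Hôpital: lim (2 - 2*cos(2*u + 8))/(12*(u + 4)^2), still 0/0.
Apply L'Hôpital: lim (4*sin(2*u + 8))/(24*u + 96), still 0/0.
After 3 applications of L'Hôpital's rule the quotient is (8*cos(2*u + 8))/(24); substituting u = -4 gives 1/3.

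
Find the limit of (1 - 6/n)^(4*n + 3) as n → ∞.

e^(-24)

The base → 1 and the exponent → ∞: a 1^∞ form.
Take logarithms: (4n + 3)·ln(1 - 6/n). Since ln(1+u) ~ u for small u, this behaves like (4n)·(-6/n) → -24.
So the limit is e^(-24).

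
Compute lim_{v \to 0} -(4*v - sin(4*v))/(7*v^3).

-32/21

Direct substitution gives 0/0.
Apply L'Hôpital: lim (4 - 4*cos(4*v))/(-21*v^2), still 0/0.
Apply L'Hôpital: lim (16*sin(4*v))/(-42*v), still 0/0.
After 3 applications of L'Hôpital's rule the quotient is (64*cos(4*v))/(-42); substituting v = 0 gives -32/21.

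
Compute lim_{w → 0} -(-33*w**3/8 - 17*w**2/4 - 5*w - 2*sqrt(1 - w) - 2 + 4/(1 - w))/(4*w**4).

Substitution gives 0/0 (the numerator vanishes to order 4).
Expand each term to order w^4: the coefficient of w^4 in 4·1/(1 - w) is 4 and in -2·√(1 - w) is 5/64.
Lower-order terms cancel with the polynomial part, so the numerator is (261/64)·w^4 + o(w^4), and the limit is (261/64)/(-4) = -261/256.

-261/256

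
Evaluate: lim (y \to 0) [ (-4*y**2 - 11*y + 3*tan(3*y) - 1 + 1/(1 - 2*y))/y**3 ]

Substitution gives 0/0 (the numerator vanishes to order 3).
Expand each term to order y^3: the coefficient of y^3 in 3·tan(3y) is 27 and in 1/(1 - 2y) is 8.
Lower-order terms cancel with the polynomial part, so the numerator is (35)·y^3 + o(y^3), and the limit is (35)/(1) = 35.

35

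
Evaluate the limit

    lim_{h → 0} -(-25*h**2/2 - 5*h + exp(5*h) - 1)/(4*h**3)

Direct substitution gives 0/0.
Apply L'Hôpital: lim (-25*h + 5*e^(5*h) - 5)/(-12*h^2), still 0/0.
Apply L'Hôpital: lim (25*e^(5*h) - 25)/(-24*h), still 0/0.
After 3 applications of L'Hôpital's rule the quotient is (125*e^(5*h))/(-24); substituting h = 0 gives -125/24.

-125/24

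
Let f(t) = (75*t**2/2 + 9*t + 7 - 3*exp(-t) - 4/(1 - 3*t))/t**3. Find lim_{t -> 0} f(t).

-215/2

Substitution gives 0/0 (the numerator vanishes to order 3).
Expand each term to order t^3: the coefficient of t^3 in -4·1/(1 - 3t) is -108 and in -3·e^(-t) is 1/2.
Lower-order terms cancel with the polynomial part, so the numerator is (-215/2)·t^3 + o(t^3), and the limit is (-215/2)/(1) = -215/2.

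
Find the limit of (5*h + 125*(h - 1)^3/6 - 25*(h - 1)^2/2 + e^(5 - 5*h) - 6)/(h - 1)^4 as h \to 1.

625/24

Direct substitution gives 0/0.
Apply L'Hôpital: lim (-25*h + 125*(h - 1)^2/2 - 5*e^(5 - 5*h) + 30)/(4*(h - 1)^3), still 0/0.
Apply L'Hôpital: lim (125*h + 25*e^(5 - 5*h) - 150)/(12*(h - 1)^2), still 0/0.
Apply L'Hôpital: lim (125 - 125*e^(5 - 5*h))/(24*h - 24), still 0/0.
After 4 applications of L'Hôpital's rule the quotient is (625*e^(5 - 5*h))/(24); substituting h = 1 gives 625/24.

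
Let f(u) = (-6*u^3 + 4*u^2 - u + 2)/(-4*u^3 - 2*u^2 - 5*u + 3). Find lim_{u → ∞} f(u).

Numerator and denominator both have degree 3.
Dividing every term by u^3, all lower-order terms vanish and the limit is the ratio of leading coefficients, -6/(-4) = 3/2.

3/2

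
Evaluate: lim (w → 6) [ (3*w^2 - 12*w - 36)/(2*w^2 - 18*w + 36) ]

Since w = 6 makes numerator and denominator zero, (w - 6) divides both.
Cancelling it gives (3*w + 6)/(2*w - 6); now plug in w = 6 to get 4.

4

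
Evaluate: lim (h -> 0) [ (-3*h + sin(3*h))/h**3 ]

-9/2

Direct substitution gives 0/0.
Apply L'Hôpital: lim (3*cos(3*h) - 3)/(3*h^2), still 0/0.
Apply L'Hôpital: lim (-9*sin(3*h))/(6*h), still 0/0.
After 3 applications of L'Hôpital's rule the quotient is (-27*cos(3*h))/(6); substituting h = 0 gives -9/2.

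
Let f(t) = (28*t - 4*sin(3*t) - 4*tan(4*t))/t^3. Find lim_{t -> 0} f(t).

Substitution gives 0/0 (the numerator vanishes to order 3).
Expand each term to order t^3: the coefficient of t^3 in -4·tan(4t) is -256/3 and in -4·sin(3t) is 18.
Lower-order terms cancel with the polynomial part, so the numerator is (-202/3)·t^3 + o(t^3), and the limit is (-202/3)/(1) = -202/3.

-202/3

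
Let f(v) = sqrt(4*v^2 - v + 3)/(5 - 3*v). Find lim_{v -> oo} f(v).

For large |v|, √(4*v^2 - v + 3) ≈ √4·|v| and the denominator ≈ -3v.
Since v → +∞, |v| = v, giving √4/(-3) = -2/3.

-2/3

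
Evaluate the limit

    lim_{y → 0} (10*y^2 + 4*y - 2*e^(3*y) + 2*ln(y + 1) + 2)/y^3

Substitution gives 0/0 (the numerator vanishes to order 3).
Expand each term to order y^3: the coefficient of y^3 in 2·ln(1 + y) is 2/3 and in -2·e^(3y) is -9.
Lower-order terms cancel with the polynomial part, so the numerator is (-25/3)·y^3 + o(y^3), and the limit is (-25/3)/(1) = -25/3.

-25/3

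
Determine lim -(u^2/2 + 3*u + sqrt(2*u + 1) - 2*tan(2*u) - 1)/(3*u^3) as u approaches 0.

29/18

Substitution gives 0/0 (the numerator vanishes to order 3).
Expand each term to order u^3: the coefficient of u^3 in √(1 + 2u) is 1/2 and in -2·tan(2u) is -16/3.
Lower-order terms cancel with the polynomial part, so the numerator is (-29/6)·u^3 + o(u^3), and the limit is (-29/6)/(-3) = 29/18.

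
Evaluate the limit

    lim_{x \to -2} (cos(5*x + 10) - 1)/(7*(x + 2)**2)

-25/14

Direct substitution gives 0/0.
Apply L'Hôpital: lim (-5*sin(5*x + 10))/(14*x + 28), still 0/0.
After 2 applications of L'Hôpital's rule the quotient is (-25*cos(5*x + 10))/(14); substituting x = -2 gives -25/14.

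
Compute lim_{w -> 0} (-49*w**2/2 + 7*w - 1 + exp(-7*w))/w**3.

-343/6

Direct substitution gives 0/0.
Apply L'Hôpital: lim (-49*w + 7 - 7*e^(-7*w))/(3*w^2), still 0/0.
Apply L'Hôpital: lim (-49 + 49*e^(-7*w))/(6*w), still 0/0.
After 3 applications of L'Hôpital's rule the quotient is (-343*e^(-7*w))/(6); substituting w = 0 gives -343/6.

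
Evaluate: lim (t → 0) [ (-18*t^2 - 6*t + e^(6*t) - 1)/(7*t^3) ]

Direct substitution gives 0/0.
Apply L'Hôpital: lim (-36*t + 6*e^(6*t) - 6)/(21*t^2), still 0/0.
Apply L'Hôpital: lim (36*e^(6*t) - 36)/(42*t), still 0/0.
After 3 applications of L'Hôpital's rule the quotient is (216*e^(6*t))/(42); substituting t = 0 gives 36/7.

36/7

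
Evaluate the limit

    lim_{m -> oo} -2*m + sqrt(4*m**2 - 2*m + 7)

This has the form ∞ − ∞. Multiply and divide by the conjugate √(4*m^2 - 2*m + 7) + 2m.
That gives (-2m + 7) / (√(4*m^2 - 2*m + 7) + 2m).
Divide numerator and denominator by m: the limit is -2/(2·2) = -1/2.

-1/2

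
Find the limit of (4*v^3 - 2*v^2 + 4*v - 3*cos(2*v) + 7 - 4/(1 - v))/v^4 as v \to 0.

-6

Substitution gives 0/0; apply L'Hôpital's rule 4 times.
After differentiating numerator and denominator 4 times the quotient is (-48*cos(2*v) + 96/(v - 1)^5)/(24); at v = 0 this is -6.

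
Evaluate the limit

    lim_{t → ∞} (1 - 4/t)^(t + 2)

e^(-4)

Let L be the limit and take ln: ln L = lim (t + 2)·ln(1 - 4/t) = lim (t + 2)·(-4/t + O(1/t²)) = -4.
Hence L = e^(-4).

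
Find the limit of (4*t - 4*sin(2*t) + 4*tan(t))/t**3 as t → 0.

20/3

Substitution gives 0/0; apply L'Hôpital's rule 3 times.
After differentiating numerator and denominator 3 times the quotient is (32*cos(2*t) + 24*tan(t)^4 + 32*tan(t)^2 + 8)/(6); at t = 0 this is 20/3.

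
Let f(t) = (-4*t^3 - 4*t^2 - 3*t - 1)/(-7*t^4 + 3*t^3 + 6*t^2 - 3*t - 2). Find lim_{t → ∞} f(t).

The denominator has degree 4 and the numerator degree 3. Dividing numerator and denominator by t^4 sends every term to 0 except the leading denominator term, so the limit is 0.

0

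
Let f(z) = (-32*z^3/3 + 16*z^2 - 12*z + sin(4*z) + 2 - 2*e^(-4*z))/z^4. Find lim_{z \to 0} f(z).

Substitution gives 0/0 (the numerator vanishes to order 4).
Expand each term to order z^4: the coefficient of z^4 in -2·e^(-4z) is -64/3 and in sin(4z) is 0.
Lower-order terms cancel with the polynomial part, so the numerator is (-64/3)·z^4 + o(z^4), and the limit is (-64/3)/(1) = -64/3.

-64/3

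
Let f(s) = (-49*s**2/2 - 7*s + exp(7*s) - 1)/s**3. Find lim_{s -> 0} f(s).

343/6

Direct substitution gives 0/0.
Apply L'Hôpital: lim (-49*s + 7*e^(7*s) - 7)/(3*s^2), still 0/0.
Apply L'Hôpital: lim (49*e^(7*s) - 49)/(6*s), still 0/0.
After 3 applications of L'Hôpital's rule the quotient is (343*e^(7*s))/(6); substituting s = 0 gives 343/6.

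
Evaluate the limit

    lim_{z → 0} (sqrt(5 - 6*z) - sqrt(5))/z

Substitution gives 0/0. Multiply numerator and denominator by the conjugate √(5 - 6z) + √5.
The numerator becomes (5 - 6z) − 5 = -6z, so the expression simplifies to -6/(√(5 - 6z) + √5).
Letting z → 0 gives -6/(2√5) = -3*√(5)/5.

-3*√(5)/5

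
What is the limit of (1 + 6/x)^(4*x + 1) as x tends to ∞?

e^(24)

The base → 1 and the exponent → ∞: a 1^∞ form.
Take logarithms: (4x + 1)·ln(1 + 6/x). Since ln(1+u) ~ u for small u, this behaves like (4x)·(6/x) → 24.
So the limit is e^(24).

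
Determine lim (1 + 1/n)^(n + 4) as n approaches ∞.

Write it as [(1 + 1/n)^n]^(1) · (1 + 1/n)^(4). The bracketed term tends to e^(1) and the second factor to 1, so the limit is e^(1).

e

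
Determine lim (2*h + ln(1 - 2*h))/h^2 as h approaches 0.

-2

Direct substitution gives 0/0.
Apply L'Hôpital: lim (2 - 2/(1 - 2*h))/(2*h), still 0/0.
After 2 applications of L'Hôpital's rule the quotient is (-4/(1 - 2*h)^2)/(2); substituting h = 0 gives -2.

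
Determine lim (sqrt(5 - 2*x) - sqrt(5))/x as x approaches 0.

Substitution gives 0/0. Multiply numerator and denominator by the conjugate √(5 - 2x) + √5.
The numerator becomes (5 - 2x) − 5 = -2x, so the expression simplifies to -2/(√(5 - 2x) + √5).
Letting x → 0 gives -2/(2√5) = -√(5)/5.

-√(5)/5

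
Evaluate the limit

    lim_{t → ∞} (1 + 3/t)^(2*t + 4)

The base → 1 and the exponent → ∞: a 1^∞ form.
Take logarithms: (2t + 4)·ln(1 + 3/t). Since ln(1+u) ~ u for small u, this behaves like (2t)·(3/t) → 6.
So the limit is e^(6).

e^(6)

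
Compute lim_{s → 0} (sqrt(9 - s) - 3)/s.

A 0/0 form; rationalise with √(9 - s) + √9. This collapses the numerator to -s, leaving -1/(√(9 - s) + √9) → -1/(2√9) = -1/6.

-1/6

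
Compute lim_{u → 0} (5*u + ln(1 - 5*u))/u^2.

-25/2

Direct substitution gives 0/0.
Apply L'Hôpital: lim (5 - 5/(1 - 5*u))/(2*u), still 0/0.
After 2 applications of L'Hôpital's rule the quotient is (-25/(1 - 5*u)^2)/(2); substituting u = 0 gives -25/2.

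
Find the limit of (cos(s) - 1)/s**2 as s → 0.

-1/2

Direct substitution gives 0/0.
Apply L'Hôpital: lim (-sin(s))/(2*s), still 0/0.
After 2 applications of L'Hôpital's rule the quotient is (-cos(s))/(2); substituting s = 0 gives -1/2.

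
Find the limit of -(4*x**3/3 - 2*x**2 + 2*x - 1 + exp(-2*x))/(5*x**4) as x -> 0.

-2/15

Direct substitution gives 0/0.
Apply L'Hôpital: lim (4*x^2 - 4*x + 2 - 2*e^(-2*x))/(-20*x^3), still 0/0.
Apply L'Hôpital: lim (8*x - 4 + 4*e^(-2*x))/(-60*x^2), still 0/0.
Apply L'Hôpital: lim (8 - 8*e^(-2*x))/(-120*x), still 0/0.
After 4 applications of L'Hôpital's rule the quotient is (16*e^(-2*x))/(-120); substituting x = 0 gives -2/15.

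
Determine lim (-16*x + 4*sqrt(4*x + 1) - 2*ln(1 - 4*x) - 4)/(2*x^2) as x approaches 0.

Substitution gives 0/0 (the numerator vanishes to order 2).
Expand each term to order x^2: the coefficient of x^2 in -2·ln(1 - 4x) is 16 and in 4·√(1 + 4x) is -8.
Lower-order terms cancel with the polynomial part, so the numerator is (8)·x^2 + o(x^2), and the limit is (8)/(2) = 4.

4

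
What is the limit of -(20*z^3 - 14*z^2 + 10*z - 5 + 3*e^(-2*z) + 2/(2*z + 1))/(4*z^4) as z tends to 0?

-17/2

Substitution gives 0/0; apply L'Hôpital's rule 4 times.
After differentiating numerator and denominator 4 times the quotient is (48*e^(-2*z) + 768/(2*z + 1)^5)/(-96); at z = 0 this is -17/2.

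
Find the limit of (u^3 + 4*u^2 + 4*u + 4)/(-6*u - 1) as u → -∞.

The numerator has higher degree (3 > 1); the quotient behaves like (1/(-6))·u^2 for large |u|.
As u → −∞ this diverges to -∞.

-∞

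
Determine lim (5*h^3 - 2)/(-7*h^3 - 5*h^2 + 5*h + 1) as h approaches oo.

Numerator and denominator both have degree 3.
Dividing every term by h^3, all lower-order terms vanish and the limit is the ratio of leading coefficients, 5/(-7) = -5/7.

-5/7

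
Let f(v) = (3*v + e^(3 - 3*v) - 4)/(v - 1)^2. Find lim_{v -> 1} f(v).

Direct substitution gives 0/0.
Apply L'Hôpital: lim (3 - 3*e^(3 - 3*v))/(2*v - 2), still 0/0.
After 2 applications of L'Hôpital's rule the quotient is (9*e^(3 - 3*v))/(2); substituting v = 1 gives 9/2.

9/2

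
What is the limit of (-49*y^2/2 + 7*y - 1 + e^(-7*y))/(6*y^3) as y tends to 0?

-343/36

Direct substitution gives 0/0.
Apply L'Hôpital: lim (-49*y + 7 - 7*e^(-7*y))/(18*y^2), still 0/0.
Apply L'Hôpital: lim (-49 + 49*e^(-7*y))/(36*y), still 0/0.
After 3 applications of L'Hôpital's rule the quotient is (-343*e^(-7*y))/(36); substituting y = 0 gives -343/36.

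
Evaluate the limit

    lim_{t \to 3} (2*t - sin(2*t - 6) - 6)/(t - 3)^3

4/3

Direct substitution gives 0/0.
Apply L'Hôpital: lim (2 - 2*cos(2*t - 6))/(3*(t - 3)^2), still 0/0.
Apply L'Hôpital: lim (4*sin(2*t - 6))/(6*t - 18), still 0/0.
After 3 applications of L'Hôpital's rule the quotient is (8*cos(2*t - 6))/(6); substituting t = 3 gives 4/3.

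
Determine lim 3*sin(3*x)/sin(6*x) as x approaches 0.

Substitution gives 0/0.
Divide numerator and denominator by x: sin(3x)/x → 3 and sin(6x)/x → 6, so the limit is 3·3/6 = 3/2.

3/2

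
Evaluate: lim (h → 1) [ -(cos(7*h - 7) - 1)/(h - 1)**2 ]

49/2

Direct substitution gives 0/0.
Apply L'Hôpital: lim (-7*sin(7*h - 7))/(2 - 2*h), still 0/0.
After 2 applications of L'Hôpital's rule the quotient is (-49*cos(7*h - 7))/(-2); substituting h = 1 gives 49/2.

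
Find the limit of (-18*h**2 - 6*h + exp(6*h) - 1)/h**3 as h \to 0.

Direct substitution gives 0/0.
Apply L'Hôpital: lim (-36*h + 6*e^(6*h) - 6)/(3*h^2), still 0/0.
Apply L'Hôpital: lim (36*e^(6*h) - 36)/(6*h), still 0/0.
After 3 applications of L'Hôpital's rule the quotient is (216*e^(6*h))/(6); substituting h = 0 gives 36.

36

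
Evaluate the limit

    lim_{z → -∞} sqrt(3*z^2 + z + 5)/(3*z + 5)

-√(3)/3

For large |z|, √(3*z^2 + z + 5) ≈ √3·|z| and the denominator ≈ 3z.
Since z → −∞, |z| = −z, giving −√3/(3) = -√(3)/3.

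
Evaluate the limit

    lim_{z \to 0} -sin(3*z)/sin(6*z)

Substitution gives 0/0.
Divide numerator and denominator by z: sin(3z)/z → 3 and sin(6z)/z → 6, so the limit is -1·3/6 = -1/2.

-1/2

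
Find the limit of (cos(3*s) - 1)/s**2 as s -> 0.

Direct substitution gives 0/0.
Apply L'Hôpital: lim (-3*sin(3*s))/(2*s), still 0/0.
After 2 applications of L'Hôpital's rule the quotient is (-9*cos(3*s))/(2); substituting s = 0 gives -9/2.

-9/2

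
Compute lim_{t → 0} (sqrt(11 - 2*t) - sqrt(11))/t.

A 0/0 form; rationalise with √(11 - 2t) + √11. This collapses the numerator to -2t, leaving -2/(√(11 - 2t) + √11) → -2/(2√11) = -√(11)/11.

-√(11)/11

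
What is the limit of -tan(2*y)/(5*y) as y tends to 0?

Substitution gives 0/0.
Since tan(u)/u → 1 as u → 0, tan(2y)/(2y) → 1 and the limit is 2/(-5) = -2/5.

-2/5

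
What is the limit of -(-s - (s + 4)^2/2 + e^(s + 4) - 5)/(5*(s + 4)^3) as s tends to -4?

-1/30

Direct substitution gives 0/0.
Apply L'Hôpital: lim (-s + e^(s + 4) - 5)/(-15*(s + 4)^2), still 0/0.
Apply L'Hôpital: lim (e^(s + 4) - 1)/(-30*s - 120), still 0/0.
After 3 applications of L'Hôpital's rule the quotient is (e^(s + 4))/(-30); substituting s = -4 gives -1/30.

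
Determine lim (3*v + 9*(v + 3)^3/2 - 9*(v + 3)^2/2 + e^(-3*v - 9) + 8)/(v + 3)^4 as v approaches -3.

Direct substitution gives 0/0.
Apply L'Hôpital: lim (-9*v + 27*(v + 3)^2/2 - 3*e^(-3*v - 9) - 24)/(4*(v + 3)^3), still 0/0.
Apply L'Hôpital: lim (27*v + 9*e^(-3*v - 9) + 72)/(12*(v + 3)^2), still 0/0.
Apply L'Hôpital: lim (27 - 27*e^(-3*v - 9))/(24*v + 72), still 0/0.
After 4 applications of L'Hôpital's rule the quotient is (81*e^(-3*v - 9))/(24); substituting v = -3 gives 27/8.

27/8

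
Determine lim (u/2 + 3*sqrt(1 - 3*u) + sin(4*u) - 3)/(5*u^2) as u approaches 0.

Substitution gives 0/0; apply L'Hôpital's rule 2 times.
After differentiating numerator and denominator 2 times the quotient is (-16*sin(4*u) - 27/(4*(1 - 3*u)^(3/2)))/(10); at u = 0 this is -27/40.

-27/40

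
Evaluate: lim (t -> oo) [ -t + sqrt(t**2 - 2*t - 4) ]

-1

This has the form ∞ − ∞. Multiply and divide by the conjugate √(t^2 - 2*t - 4) + t.
That gives (-2t - 4) / (√(t^2 - 2*t - 4) + t).
Divide numerator and denominator by t: the limit is -2/(2·1) = -1.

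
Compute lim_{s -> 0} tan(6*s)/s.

Substitution gives 0/0.
Since tan(u)/u → 1 as u → 0, tan(6s)/(6s) → 1 and the limit is 6.

6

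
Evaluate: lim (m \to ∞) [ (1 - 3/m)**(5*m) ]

e^(-15)

The base → 1 and the exponent → ∞: a 1^∞ form.
Take logarithms: (5m)·ln(1 - 3/m). Since ln(1+u) ~ u for small u, this behaves like (5m)·(-3/m) → -15.
So the limit is e^(-15).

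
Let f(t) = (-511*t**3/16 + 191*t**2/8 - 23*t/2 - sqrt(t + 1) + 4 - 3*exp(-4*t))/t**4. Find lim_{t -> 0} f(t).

Substitution gives 0/0 (the numerator vanishes to order 4).
Expand each term to order t^4: the coefficient of t^4 in −√(1 + t) is 5/128 and in -3·e^(-4t) is -32.
Lower-order terms cancel with the polynomial part, so the numerator is (-4091/128)·t^4 + o(t^4), and the limit is (-4091/128)/(1) = -4091/128.

-4091/128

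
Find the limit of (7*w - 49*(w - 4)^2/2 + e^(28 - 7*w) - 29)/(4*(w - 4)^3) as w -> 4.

Direct substitution gives 0/0.
Apply L'Hôpital: lim (-49*w - 7*e^(28 - 7*w) + 203)/(12*(w - 4)^2), still 0/0.
Apply L'Hôpital: lim (49*e^(28 - 7*w) - 49)/(24*w - 96), still 0/0.
After 3 applications of L'Hôpital's rule the quotient is (-343*e^(28 - 7*w))/(24); substituting w = 4 gives -343/24.

-343/24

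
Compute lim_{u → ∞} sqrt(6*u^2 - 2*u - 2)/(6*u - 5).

For large |u|, √(6*u^2 - 2*u - 2) ≈ √6·|u| and the denominator ≈ 6u.
Since u → +∞, |u| = u, giving √6/(6) = √(6)/6.

√(6)/6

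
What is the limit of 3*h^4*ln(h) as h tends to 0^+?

0

This is a 0·(−∞) form. Rewrite as 3·ln(h) / h^(−4) and apply L'Hôpital:
the derivative quotient is 3·(1/h) / (−4·h^(−5)) = (-3/4)·h^4 → 0.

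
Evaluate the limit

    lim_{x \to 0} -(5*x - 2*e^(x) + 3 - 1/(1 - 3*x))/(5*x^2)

2

Substitution gives 0/0; apply L'Hôpital's rule 2 times.
After differentiating numerator and denominator 2 times the quotient is (-2*e^(x) + 18/(3*x - 1)^3)/(-10); at x = 0 this is 2.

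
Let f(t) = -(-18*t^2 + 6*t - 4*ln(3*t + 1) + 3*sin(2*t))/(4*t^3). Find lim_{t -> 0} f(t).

Substitution gives 0/0 (the numerator vanishes to order 3).
Expand each term to order t^3: the coefficient of t^3 in 3·sin(2t) is -4 and in -4·ln(1 + 3t) is -36.
Lower-order terms cancel with the polynomial part, so the numerator is (-40)·t^3 + o(t^3), and the limit is (-40)/(-4) = 10.

10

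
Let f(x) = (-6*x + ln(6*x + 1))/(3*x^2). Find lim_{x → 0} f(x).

-6

Direct substitution gives 0/0.
Apply L'Hôpital: lim (-6 + 6/(6*x + 1))/(6*x), still 0/0.
After 2 applications of L'Hôpital's rule the quotient is (-36/(6*x + 1)^2)/(6); substituting x = 0 gives -6.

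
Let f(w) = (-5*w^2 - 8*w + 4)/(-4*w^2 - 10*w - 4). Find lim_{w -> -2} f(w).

2

At w = -2 both the top and bottom vanish — a removable singularity. Factoring out (w + 2) from each leaves (2 - 5*w)/(-4*w - 2), which at w = -2 equals 2.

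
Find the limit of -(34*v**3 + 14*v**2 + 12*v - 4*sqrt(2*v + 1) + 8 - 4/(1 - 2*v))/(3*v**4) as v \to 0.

Substitution gives 0/0; apply L'Hôpital's rule 4 times.
After differentiating numerator and denominator 4 times the quotient is (60/(2*v + 1)^(7/2) + 1536/(2*v - 1)^5)/(-72); at v = 0 this is 41/2.

41/2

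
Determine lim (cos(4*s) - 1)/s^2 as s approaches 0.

-8

Direct substitution gives 0/0.
Apply L'Hôpital: lim (-4*sin(4*s))/(2*s), still 0/0.
After 2 applications of L'Hôpital's rule the quotient is (-16*cos(4*s))/(2); substituting s = 0 gives -8.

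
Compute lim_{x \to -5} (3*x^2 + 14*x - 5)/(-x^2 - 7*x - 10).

Since x = -5 makes numerator and denominator zero, (x + 5) divides both.
Cancelling it gives (3*x - 1)/(-x - 2); now plug in x = -5 to get -16/3.

-16/3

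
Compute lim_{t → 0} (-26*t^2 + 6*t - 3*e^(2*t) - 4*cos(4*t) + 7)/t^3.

-4

Substitution gives 0/0; apply L'Hôpital's rule 3 times.
After differentiating numerator and denominator 3 times the quotient is (-24*e^(2*t) - 256*sin(4*t))/(6); at t = 0 this is -4.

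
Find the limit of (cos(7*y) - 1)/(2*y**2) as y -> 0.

-49/4

Direct substitution gives 0/0.
Apply L'Hôpital: lim (-7*sin(7*y))/(4*y), still 0/0.
After 2 applications of L'Hôpital's rule the quotient is (-49*cos(7*y))/(4); substituting y = 0 gives -49/4.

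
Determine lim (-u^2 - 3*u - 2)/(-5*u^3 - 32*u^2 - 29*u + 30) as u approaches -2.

At u = -2 both the top and bottom vanish — a removable singularity. Factoring out (u + 2) from each leaves (-u - 1)/(-5*u^2 - 22*u + 15), which at u = -2 equals 1/39.

1/39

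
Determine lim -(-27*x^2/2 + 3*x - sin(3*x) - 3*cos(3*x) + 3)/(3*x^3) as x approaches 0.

Substitution gives 0/0 (the numerator vanishes to order 3).
Expand each term to order x^3: the coefficient of x^3 in −sin(3x) is 9/2 and in -3·cos(3x) is 0.
Lower-order terms cancel with the polynomial part, so the numerator is (9/2)·x^3 + o(x^3), and the limit is (9/2)/(-3) = -3/2.

-3/2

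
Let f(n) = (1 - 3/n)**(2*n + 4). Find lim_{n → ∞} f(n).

Let L be the limit and take ln: ln L = lim (2n + 4)·ln(1 - 3/n) = lim (2n + 4)·(-3/n + O(1/n²)) = -6.
Hence L = e^(-6).

e^(-6)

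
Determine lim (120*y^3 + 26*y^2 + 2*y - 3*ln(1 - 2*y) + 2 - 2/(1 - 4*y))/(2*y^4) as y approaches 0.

Substitution gives 0/0; apply L'Hôpital's rule 4 times.
After differentiating numerator and denominator 4 times the quotient is (12288/(4*y - 1)^5 + 288/(2*y - 1)^4)/(48); at y = 0 this is -250.

-250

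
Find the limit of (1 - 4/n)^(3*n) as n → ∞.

The base → 1 and the exponent → ∞: a 1^∞ form.
Take logarithms: (3n)·ln(1 - 4/n). Since ln(1+u) ~ u for small u, this behaves like (3n)·(-4/n) → -12.
So the limit is e^(-12).

e^(-12)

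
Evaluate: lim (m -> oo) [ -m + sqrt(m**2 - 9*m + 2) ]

-9/2

This has the form ∞ − ∞. Multiply and divide by the conjugate √(m^2 - 9*m + 2) + m.
That gives (-9m + 2) / (√(m^2 - 9*m + 2) + m).
Divide numerator and denominator by m: the limit is -9/(2·1) = -9/2.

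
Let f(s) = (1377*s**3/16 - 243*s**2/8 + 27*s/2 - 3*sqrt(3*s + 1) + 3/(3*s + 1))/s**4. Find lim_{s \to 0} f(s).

Substitution gives 0/0; apply L'Hôpital's rule 4 times.
After differentiating numerator and denominator 4 times the quotient is (5832/(3*s + 1)^5 + 3645/(16*(3*s + 1)^(7/2)))/(24); at s = 0 this is 32319/128.

32319/128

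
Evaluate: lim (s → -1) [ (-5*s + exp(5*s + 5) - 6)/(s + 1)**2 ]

25/2

Direct substitution gives 0/0.
Apply L'Hôpital: lim (5*e^(5*s + 5) - 5)/(2*s + 2), still 0/0.
After 2 applications of L'Hôpital's rule the quotient is (25*e^(5*s + 5))/(2); substituting s = -1 gives 25/2.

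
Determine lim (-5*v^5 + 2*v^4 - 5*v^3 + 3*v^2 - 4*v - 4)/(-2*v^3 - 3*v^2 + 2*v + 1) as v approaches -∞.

∞

The numerator has higher degree (5 > 3); the quotient behaves like (-5/(-2))·v^2 for large |v|.
As v → −∞ this diverges to ∞.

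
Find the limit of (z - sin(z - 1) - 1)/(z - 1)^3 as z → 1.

Direct substitution gives 0/0.
Apply L'Hôpital: lim (1 - cos(z - 1))/(3*(z - 1)^2), still 0/0.
Apply L'Hôpital: lim (sin(z - 1))/(6*z - 6), still 0/0.
After 3 applications of L'Hôpital's rule the quotient is (cos(z - 1))/(6); substituting z = 1 gives 1/6.

1/6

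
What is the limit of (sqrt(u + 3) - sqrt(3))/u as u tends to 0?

√(3)/6

Substitution gives 0/0. Multiply numerator and denominator by the conjugate √(3 + u) + √3.
The numerator becomes (3 + u) − 3 = u, so the expression simplifies to 1/(√(3 + u) + √3).
Letting u → 0 gives 1/(2√3) = √(3)/6.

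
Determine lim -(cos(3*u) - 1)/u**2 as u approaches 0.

Direct substitution gives 0/0.
Apply L'Hôpital: lim (-3*sin(3*u))/(-2*u), still 0/0.
After 2 applications of L'Hôpital's rule the quotient is (-9*cos(3*u))/(-2); substituting u = 0 gives 9/2.

9/2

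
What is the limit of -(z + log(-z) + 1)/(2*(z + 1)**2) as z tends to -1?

1/4

Direct substitution gives 0/0.
Apply L'Hôpital: lim (1 + 1/z)/(-4*z - 4), still 0/0.
After 2 applications of L'Hôpital's rule the quotient is (-1/z^2)/(-4); substituting z = -1 gives 1/4.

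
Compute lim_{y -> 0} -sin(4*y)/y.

Substitution gives 0/0.
Write it as (4/(-1))·sin(4y)/(4y); since sin(u)/u → 1, the limit is -4.

-4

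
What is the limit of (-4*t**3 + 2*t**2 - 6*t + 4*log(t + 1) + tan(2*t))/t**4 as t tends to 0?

Substitution gives 0/0 (the numerator vanishes to order 4).
Expand each term to order t^4: the coefficient of t^4 in tan(2t) is 0 and in 4·ln(1 + t) is -1.
Lower-order terms cancel with the polynomial part, so the numerator is (-1)·t^4 + o(t^4), and the limit is (-1)/(1) = -1.

-1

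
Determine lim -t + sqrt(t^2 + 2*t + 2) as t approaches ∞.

1

This has the form ∞ − ∞. Multiply and divide by the conjugate √(t^2 + 2*t + 2) + t.
That gives (2t + 2) / (√(t^2 + 2*t + 2) + t).
Divide numerator and denominator by t: the limit is 2/(2·1) = 1.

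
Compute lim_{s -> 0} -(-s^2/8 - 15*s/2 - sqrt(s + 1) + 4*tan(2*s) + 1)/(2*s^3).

-509/96

Substitution gives 0/0; apply L'Hôpital's rule 3 times.
After differentiating numerator and denominator 3 times the quotient is (192*tan(2*s)^2/cos(2*s)^2 + 64/cos(2*s)^2 - 3/(8*(s + 1)^(5/2)))/(-12); at s = 0 this is -509/96.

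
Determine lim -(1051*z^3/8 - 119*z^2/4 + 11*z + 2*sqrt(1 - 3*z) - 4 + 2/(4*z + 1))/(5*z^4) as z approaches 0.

-32363/320

Substitution gives 0/0 (the numerator vanishes to order 4).
Expand each term to order z^4: the coefficient of z^4 in 2·√(1 - 3z) is -405/64 and in 2·1/(1 + 4z) is 512.
Lower-order terms cancel with the polynomial part, so the numerator is (32363/64)·z^4 + o(z^4), and the limit is (32363/64)/(-5) = -32363/320.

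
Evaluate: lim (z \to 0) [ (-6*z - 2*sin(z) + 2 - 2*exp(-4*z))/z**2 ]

Substitution gives 0/0; apply L'Hôpital's rule 2 times.
After differentiating numerator and denominator 2 times the quotient is (2*sin(z) - 32*e^(-4*z))/(2); at z = 0 this is -16.

-16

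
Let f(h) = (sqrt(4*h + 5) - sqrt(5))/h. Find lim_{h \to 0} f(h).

A 0/0 form; rationalise with √(5 + 4h) + √5. This collapses the numerator to 4h, leaving 4/(√(5 + 4h) + √5) → 4/(2√5) = 2*√(5)/5.

2*√(5)/5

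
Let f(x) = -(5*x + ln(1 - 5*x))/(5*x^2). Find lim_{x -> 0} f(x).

Direct substitution gives 0/0.
Apply L'Hôpital: lim (5 - 5/(1 - 5*x))/(-10*x), still 0/0.
After 2 applications of L'Hôpital's rule the quotient is (-25/(1 - 5*x)^2)/(-10); substituting x = 0 gives 5/2.

5/2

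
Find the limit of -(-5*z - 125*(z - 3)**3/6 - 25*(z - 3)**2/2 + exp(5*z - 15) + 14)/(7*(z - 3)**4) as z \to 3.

Direct substitution gives 0/0.
Apply L'Hôpital: lim (-25*z - 125*(z - 3)^2/2 + 5*e^(5*z - 15) + 70)/(-28*(z - 3)^3), still 0/0.
Apply L'Hôpital: lim (-125*z + 25*e^(5*z - 15) + 350)/(-84*(z - 3)^2), still 0/0.
Apply L'Hôpital: lim (125*e^(5*z - 15) - 125)/(504 - 168*z), still 0/0.
After 4 applications of L'Hôpital's rule the quotient is (625*e^(5*z - 15))/(-168); substituting z = 3 gives -625/168.

-625/168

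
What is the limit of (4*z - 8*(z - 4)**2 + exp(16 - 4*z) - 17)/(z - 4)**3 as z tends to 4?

-32/3

Direct substitution gives 0/0.
Apply L'Hôpital: lim (-16*z - 4*e^(16 - 4*z) + 68)/(3*(z - 4)^2), still 0/0.
Apply L'Hôpital: lim (16*e^(16 - 4*z) - 16)/(6*z - 24), still 0/0.
After 3 applications of L'Hôpital's rule the quotient is (-64*e^(16 - 4*z))/(6); substituting z = 4 gives -32/3.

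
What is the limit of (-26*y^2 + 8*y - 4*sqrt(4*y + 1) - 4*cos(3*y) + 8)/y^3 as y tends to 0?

-16

Substitution gives 0/0 (the numerator vanishes to order 3).
Expand each term to order y^3: the coefficient of y^3 in -4·√(1 + 4y) is -16 and in -4·cos(3y) is 0.
Lower-order terms cancel with the polynomial part, so the numerator is (-16)·y^3 + o(y^3), and the limit is (-16)/(1) = -16.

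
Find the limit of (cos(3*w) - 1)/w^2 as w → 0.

Direct substitution gives 0/0.
Apply L'Hôpital: lim (-3*sin(3*w))/(2*w), still 0/0.
After 2 applications of L'Hôpital's rule the quotient is (-9*cos(3*w))/(2); substituting w = 0 gives -9/2.

-9/2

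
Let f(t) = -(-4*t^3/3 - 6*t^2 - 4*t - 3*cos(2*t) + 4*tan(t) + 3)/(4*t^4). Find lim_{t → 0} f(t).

Substitution gives 0/0; apply L'Hôpital's rule 4 times.
After differentiating numerator and denominator 4 times the quotient is (-48*cos(2*t) + 96*tan(t)^5 + 160*tan(t)^3 + 64*tan(t))/(-96); at t = 0 this is 1/2.

1/2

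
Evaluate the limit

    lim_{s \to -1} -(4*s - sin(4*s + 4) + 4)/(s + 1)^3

Direct substitution gives 0/0.
Apply L'Hôpital: lim (4 - 4*cos(4*s + 4))/(-3*(s + 1)^2), still 0/0.
Apply L'Hôpital: lim (16*sin(4*s + 4))/(-6*s - 6), still 0/0.
After 3 applications of L'Hôpital's rule the quotient is (64*cos(4*s + 4))/(-6); substituting s = -1 gives -32/3.

-32/3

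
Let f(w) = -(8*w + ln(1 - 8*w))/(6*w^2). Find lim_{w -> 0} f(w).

Direct substitution gives 0/0.
Apply L'Hôpital: lim (8 - 8/(1 - 8*w))/(-12*w), still 0/0.
After 2 applications of L'Hôpital's rule the quotient is (-64/(1 - 8*w)^2)/(-12); substituting w = 0 gives 16/3.

16/3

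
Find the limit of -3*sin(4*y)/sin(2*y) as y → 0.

-6

Substitution gives 0/0.
Divide numerator and denominator by y: sin(4y)/y → 4 and sin(2y)/y → 2, so the limit is -3·4/2 = -6.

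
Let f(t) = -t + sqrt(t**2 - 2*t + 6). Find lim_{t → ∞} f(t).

This has the form ∞ − ∞. Multiply and divide by the conjugate √(t^2 - 2*t + 6) + t.
That gives (-2t + 6) / (√(t^2 - 2*t + 6) + t).
Divide numerator and denominator by t: the limit is -2/(2·1) = -1.

-1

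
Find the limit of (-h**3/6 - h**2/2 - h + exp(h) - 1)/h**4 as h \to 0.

1/24

Direct substitution gives 0/0.
Apply L'Hôpital: lim (-h^2/2 - h + e^(h) - 1)/(4*h^3), still 0/0.
Apply L'Hôpital: lim (-h + e^(h) - 1)/(12*h^2), still 0/0.
Apply L'Hôpital: lim (e^(h) - 1)/(24*h), still 0/0.
After 4 applications of L'Hôpital's rule the quotient is (e^(h))/(24); substituting h = 0 gives 1/24.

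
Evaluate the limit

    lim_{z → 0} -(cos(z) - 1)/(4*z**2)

1/8

Direct substitution gives 0/0.
Apply L'Hôpital: lim (-sin(z))/(-8*z), still 0/0.
After 2 applications of L'Hôpital's rule the quotient is (-cos(z))/(-8); substituting z = 0 gives 1/8.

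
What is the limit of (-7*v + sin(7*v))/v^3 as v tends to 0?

-343/6

Direct substitution gives 0/0.
Apply L'Hôpital: lim (7*cos(7*v) - 7)/(3*v^2), still 0/0.
Apply L'Hôpital: lim (-49*sin(7*v))/(6*v), still 0/0.
After 3 applications of L'Hôpital's rule the quotient is (-343*cos(7*v))/(6); substituting v = 0 gives -343/6.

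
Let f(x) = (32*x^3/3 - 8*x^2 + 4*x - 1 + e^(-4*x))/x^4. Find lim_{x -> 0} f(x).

Direct substitution gives 0/0.
Apply L'Hôpital: lim (32*x^2 - 16*x + 4 - 4*e^(-4*x))/(4*x^3), still 0/0.
Apply L'Hôpital: lim (64*x - 16 + 16*e^(-4*x))/(12*x^2), still 0/0.
Apply L'Hôpital: lim (64 - 64*e^(-4*x))/(24*x), still 0/0.
After 4 applications of L'Hôpital's rule the quotient is (256*e^(-4*x))/(24); substituting x = 0 gives 32/3.

32/3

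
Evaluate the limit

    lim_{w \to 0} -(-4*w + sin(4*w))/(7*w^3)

Direct substitution gives 0/0.
Apply L'Hôpital: lim (4*cos(4*w) - 4)/(-21*w^2), still 0/0.
Apply L'Hôpital: lim (-16*sin(4*w))/(-42*w), still 0/0.
After 3 applications of L'Hôpital's rule the quotient is (-64*cos(4*w))/(-42); substituting w = 0 gives 32/21.

32/21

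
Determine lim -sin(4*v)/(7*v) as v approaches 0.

Substitution gives 0/0.
Write it as (4/(-7))·sin(4v)/(4v); since sin(u)/u → 1, the limit is -4/7.

-4/7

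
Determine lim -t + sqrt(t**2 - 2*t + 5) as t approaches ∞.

An ∞ − ∞ form. Rationalising with the conjugate, the difference becomes (-2t + 5) / (√(t^2 - 2*t + 5) + t).
For large t the denominator behaves like 2·t, so the quotient tends to -2/2 = -1.

-1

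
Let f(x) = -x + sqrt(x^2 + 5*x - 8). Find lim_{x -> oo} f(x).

An ∞ − ∞ form. Rationalising with the conjugate, the difference becomes (5x - 8) / (√(x^2 + 5*x - 8) + x).
For large x the denominator behaves like 2·x, so the quotient tends to 5/2 = 5/2.

5/2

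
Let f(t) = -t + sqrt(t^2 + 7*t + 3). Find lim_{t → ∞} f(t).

7/2

An ∞ − ∞ form. Rationalising with the conjugate, the difference becomes (7t + 3) / (√(t^2 + 7*t + 3) + t).
For large t the denominator behaves like 2·t, so the quotient tends to 7/2 = 7/2.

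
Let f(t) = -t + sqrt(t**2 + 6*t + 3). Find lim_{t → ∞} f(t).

An ∞ − ∞ form. Rationalising with the conjugate, the difference becomes (6t + 3) / (√(t^2 + 6*t + 3) + t).
For large t the denominator behaves like 2·t, so the quotient tends to 6/2 = 3.

3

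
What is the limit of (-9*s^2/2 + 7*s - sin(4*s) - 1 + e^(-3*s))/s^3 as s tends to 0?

Substitution gives 0/0; apply L'Hôpital's rule 3 times.
After differentiating numerator and denominator 3 times the quotient is (64*cos(4*s) - 27*e^(-3*s))/(6); at s = 0 this is 37/6.

37/6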